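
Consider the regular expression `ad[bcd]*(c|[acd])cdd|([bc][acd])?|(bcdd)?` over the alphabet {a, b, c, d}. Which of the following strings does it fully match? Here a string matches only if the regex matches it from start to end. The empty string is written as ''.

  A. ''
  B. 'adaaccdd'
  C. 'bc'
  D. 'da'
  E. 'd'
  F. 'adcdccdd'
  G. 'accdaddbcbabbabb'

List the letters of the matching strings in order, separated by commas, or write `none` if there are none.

A, C, F

A → match
B → no match
C → match
D → no match
E → no match
F → match
G → no match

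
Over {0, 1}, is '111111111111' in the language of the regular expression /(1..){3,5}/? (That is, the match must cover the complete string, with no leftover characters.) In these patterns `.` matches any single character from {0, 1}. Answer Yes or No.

Yes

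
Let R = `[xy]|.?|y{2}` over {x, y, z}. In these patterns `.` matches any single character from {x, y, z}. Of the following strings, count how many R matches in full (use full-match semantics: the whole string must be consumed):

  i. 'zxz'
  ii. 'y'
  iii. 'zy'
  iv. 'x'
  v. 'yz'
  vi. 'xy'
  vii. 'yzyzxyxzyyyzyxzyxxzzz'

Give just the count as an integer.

i → no match
ii → match
iii → no match
iv → match
v → no match
vi → no match
vii → no match
Total matched: 2

2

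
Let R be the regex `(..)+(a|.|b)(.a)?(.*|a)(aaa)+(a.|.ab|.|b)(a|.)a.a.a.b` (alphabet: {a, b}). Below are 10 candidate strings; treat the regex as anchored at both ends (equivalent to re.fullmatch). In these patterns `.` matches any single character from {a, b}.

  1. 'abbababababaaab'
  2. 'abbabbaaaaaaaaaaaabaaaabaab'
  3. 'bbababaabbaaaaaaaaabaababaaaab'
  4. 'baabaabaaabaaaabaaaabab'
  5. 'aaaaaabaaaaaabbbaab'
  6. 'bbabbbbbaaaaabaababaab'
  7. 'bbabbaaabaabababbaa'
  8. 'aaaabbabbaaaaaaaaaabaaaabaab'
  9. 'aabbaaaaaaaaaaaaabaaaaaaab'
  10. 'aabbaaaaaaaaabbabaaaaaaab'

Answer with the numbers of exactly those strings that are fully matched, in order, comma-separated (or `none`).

1 → no match
2 → match
3 → no match
4 → no match
5 → no match
6 → match
7 → no match — must end with 'b'
8 → match
9 → match
10 → no match

2, 6, 8, 9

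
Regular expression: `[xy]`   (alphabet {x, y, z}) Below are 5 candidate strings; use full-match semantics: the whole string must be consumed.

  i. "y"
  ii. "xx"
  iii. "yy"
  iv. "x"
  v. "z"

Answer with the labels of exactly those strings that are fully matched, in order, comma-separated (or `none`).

i, iv

i → match
ii → no match
iii → no match
iv → match
v → no match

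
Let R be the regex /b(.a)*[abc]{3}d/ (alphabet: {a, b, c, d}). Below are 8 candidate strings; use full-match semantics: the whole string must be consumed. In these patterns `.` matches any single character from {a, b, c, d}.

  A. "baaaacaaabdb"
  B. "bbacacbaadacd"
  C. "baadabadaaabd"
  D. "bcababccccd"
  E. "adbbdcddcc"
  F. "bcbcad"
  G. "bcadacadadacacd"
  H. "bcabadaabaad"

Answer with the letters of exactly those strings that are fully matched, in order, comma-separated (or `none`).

A → no match — must end with "d"
B → no match
C → match
D → no match
E → no match — must start with "b"
F → no match
G → match
H → no match

C, G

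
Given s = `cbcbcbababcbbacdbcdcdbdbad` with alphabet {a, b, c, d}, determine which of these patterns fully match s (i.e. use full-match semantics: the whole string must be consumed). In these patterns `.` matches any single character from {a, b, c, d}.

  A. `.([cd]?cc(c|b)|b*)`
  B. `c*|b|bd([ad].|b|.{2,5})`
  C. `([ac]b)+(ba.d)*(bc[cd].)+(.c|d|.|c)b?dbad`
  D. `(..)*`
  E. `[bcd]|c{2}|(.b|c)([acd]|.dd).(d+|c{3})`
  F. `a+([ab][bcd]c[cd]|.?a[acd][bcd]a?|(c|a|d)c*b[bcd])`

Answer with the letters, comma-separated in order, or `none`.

C, D

A → no match
B → no match
C → match
D → match
E → no match
F → no match — must start with `a`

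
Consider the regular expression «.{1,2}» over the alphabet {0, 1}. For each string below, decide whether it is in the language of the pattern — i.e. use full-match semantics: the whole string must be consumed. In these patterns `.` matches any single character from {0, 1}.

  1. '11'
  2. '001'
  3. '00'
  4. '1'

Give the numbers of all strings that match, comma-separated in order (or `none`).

1 → match
2 → no match
3 → match
4 → match

1, 3, 4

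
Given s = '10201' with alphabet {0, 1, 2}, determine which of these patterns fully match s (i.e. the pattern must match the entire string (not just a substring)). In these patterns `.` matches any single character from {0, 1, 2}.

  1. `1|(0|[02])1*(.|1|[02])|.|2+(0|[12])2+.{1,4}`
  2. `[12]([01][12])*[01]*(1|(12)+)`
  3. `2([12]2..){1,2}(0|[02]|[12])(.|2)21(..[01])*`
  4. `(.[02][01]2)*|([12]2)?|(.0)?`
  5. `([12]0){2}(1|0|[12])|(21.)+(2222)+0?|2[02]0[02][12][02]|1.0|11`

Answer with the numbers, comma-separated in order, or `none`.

1 → no match
2 → match
3 → no match — must start with '2'
4 → no match
5 → match

2, 5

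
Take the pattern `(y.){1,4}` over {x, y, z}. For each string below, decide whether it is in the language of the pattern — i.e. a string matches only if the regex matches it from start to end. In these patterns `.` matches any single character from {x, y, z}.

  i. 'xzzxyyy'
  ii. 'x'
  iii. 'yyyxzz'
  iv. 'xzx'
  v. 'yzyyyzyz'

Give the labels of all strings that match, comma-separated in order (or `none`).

i → no match — must start with 'y'
ii → no match — must start with 'y'
iii → no match
iv → no match — must start with 'y'
v → match

v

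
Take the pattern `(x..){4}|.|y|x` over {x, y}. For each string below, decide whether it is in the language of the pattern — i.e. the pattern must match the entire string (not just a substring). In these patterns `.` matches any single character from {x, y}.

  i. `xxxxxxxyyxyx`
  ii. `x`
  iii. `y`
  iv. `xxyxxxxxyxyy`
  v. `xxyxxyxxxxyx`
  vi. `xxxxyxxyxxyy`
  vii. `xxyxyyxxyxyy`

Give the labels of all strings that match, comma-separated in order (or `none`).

i → match
ii → match
iii → match
iv → match
v → match
vi → match
vii → match

i, ii, iii, iv, v, vi, vii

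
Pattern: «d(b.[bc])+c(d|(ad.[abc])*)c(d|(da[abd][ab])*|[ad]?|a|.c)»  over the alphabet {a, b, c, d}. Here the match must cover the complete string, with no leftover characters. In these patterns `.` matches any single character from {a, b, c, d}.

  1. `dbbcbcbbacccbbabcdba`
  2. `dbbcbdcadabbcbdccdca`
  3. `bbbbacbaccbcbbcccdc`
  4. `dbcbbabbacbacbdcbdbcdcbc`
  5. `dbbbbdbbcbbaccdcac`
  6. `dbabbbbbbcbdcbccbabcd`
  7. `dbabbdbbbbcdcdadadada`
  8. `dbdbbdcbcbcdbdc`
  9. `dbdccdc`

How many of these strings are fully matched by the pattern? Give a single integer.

1 → no match
2 → no match
3 → no match — must start with `db`
4 → match
5 → match
6 → no match
7 → match
8 → no match
9. `dbdccdc` → match
Total matched: 4

4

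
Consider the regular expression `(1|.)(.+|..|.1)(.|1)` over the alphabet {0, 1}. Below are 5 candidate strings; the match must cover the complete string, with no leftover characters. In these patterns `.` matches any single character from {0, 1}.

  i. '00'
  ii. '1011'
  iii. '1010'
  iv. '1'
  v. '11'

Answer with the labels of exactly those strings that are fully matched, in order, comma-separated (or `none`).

i. '00' → no match
ii. '1011' → match
iii. '1010' → match
iv. '1' → no match
v. '11' → no match

ii, iii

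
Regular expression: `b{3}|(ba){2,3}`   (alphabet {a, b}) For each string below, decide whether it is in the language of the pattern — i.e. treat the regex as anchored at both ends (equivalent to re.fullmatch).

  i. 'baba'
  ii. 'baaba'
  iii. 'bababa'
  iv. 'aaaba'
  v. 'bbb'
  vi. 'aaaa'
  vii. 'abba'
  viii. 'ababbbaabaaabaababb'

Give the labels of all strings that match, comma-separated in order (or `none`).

i → match
ii → no match
iii → match
iv → no match
v → match
vi → no match
vii → no match
viii → no match

i, iii, v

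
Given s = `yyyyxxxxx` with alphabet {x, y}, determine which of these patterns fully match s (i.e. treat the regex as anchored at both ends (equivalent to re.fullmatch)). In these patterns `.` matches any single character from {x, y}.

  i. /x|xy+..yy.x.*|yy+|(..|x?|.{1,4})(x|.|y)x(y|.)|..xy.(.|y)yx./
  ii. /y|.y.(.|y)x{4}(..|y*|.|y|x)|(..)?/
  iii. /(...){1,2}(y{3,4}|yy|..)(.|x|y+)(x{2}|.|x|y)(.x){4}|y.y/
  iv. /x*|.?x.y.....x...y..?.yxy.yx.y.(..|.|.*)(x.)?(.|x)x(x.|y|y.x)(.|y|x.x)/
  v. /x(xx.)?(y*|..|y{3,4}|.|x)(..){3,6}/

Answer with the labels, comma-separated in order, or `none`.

ii

i → no match
ii → match
iii → no match
iv → no match
v → no match — must start with `x`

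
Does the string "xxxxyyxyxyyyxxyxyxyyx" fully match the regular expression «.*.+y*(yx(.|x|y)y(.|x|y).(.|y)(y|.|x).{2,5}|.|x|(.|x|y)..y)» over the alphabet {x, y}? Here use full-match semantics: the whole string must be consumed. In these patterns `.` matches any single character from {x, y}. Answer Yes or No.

Yes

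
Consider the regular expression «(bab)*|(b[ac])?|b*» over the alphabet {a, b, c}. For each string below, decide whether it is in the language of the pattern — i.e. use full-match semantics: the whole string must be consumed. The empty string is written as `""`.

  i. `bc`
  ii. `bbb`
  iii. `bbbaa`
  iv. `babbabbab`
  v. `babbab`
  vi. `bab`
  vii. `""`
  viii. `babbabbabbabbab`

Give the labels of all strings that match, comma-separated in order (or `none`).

i → match
ii → match
iii → no match
iv → match
v → match
vi → match
vii → match
viii → match

i, ii, iv, v, vi, vii, viii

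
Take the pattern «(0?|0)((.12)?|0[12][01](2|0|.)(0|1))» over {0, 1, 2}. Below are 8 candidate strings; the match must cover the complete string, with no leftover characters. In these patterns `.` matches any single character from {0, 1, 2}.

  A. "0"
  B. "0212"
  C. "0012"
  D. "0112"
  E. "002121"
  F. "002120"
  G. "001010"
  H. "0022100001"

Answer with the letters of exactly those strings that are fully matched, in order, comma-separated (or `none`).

A, B, C, D, E, F, G

A → match
B → match
C → match
D → match
E → match
F → match
G → match
H → no match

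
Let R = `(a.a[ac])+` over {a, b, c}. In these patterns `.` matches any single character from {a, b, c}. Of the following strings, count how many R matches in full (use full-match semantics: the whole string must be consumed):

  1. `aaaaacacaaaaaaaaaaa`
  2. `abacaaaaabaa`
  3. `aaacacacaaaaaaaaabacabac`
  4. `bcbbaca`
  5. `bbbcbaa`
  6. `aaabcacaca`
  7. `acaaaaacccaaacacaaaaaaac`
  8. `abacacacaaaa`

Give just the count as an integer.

3

1 → no match
2 → match
3 → match
4 → no match — must start with `a`
5 → no match — must start with `a`
6 → no match
7 → no match
8 → match
Total matched: 3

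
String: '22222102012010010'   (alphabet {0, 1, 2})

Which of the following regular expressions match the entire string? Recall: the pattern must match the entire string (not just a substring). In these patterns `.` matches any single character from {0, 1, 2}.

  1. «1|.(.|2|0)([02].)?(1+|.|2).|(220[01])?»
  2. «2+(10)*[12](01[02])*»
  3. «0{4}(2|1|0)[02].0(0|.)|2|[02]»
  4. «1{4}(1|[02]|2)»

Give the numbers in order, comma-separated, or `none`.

1 → no match
2 → match
3 → no match
4 → no match — must start with '1'

2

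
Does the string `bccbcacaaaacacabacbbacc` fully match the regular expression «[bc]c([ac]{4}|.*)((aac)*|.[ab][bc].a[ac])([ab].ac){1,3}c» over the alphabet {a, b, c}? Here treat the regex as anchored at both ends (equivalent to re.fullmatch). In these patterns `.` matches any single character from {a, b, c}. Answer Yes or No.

Yes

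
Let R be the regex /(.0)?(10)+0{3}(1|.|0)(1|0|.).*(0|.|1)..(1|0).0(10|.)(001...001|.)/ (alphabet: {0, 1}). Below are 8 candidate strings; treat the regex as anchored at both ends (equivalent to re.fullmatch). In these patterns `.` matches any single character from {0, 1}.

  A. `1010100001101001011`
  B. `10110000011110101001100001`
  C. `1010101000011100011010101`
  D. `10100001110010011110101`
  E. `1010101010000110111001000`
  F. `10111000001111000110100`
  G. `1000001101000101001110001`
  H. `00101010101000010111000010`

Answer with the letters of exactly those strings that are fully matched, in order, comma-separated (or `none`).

A, C, D, E, G, H

A → match
B → no match
C → match
D → match
E → match
F → no match
G → match
H → match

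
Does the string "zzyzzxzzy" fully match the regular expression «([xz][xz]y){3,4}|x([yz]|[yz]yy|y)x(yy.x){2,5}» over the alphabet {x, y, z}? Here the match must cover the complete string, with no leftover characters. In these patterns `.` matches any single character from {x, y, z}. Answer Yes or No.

No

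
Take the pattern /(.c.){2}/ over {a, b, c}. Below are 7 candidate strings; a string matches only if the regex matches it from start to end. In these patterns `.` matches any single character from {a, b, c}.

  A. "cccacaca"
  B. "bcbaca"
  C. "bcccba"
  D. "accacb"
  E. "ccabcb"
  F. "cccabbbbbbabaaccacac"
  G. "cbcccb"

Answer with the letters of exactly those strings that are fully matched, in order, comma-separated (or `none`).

B, D, E

A → no match
B → match
C → no match
D → match
E → match
F → no match
G → no match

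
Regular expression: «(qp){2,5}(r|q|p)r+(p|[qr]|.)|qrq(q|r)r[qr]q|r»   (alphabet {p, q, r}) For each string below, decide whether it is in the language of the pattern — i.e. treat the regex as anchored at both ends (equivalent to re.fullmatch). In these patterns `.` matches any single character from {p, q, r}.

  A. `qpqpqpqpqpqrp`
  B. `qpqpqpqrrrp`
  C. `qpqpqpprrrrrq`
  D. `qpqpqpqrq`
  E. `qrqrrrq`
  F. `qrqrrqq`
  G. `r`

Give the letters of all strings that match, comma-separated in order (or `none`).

A, B, C, D, E, F, G

A → match
B. `qpqpqpqrrrp` → match
C → match
D. `qpqpqpqrq` → match
E. `qrqrrrq` → match
F. `qrqrrqq` → match
G. `r` → match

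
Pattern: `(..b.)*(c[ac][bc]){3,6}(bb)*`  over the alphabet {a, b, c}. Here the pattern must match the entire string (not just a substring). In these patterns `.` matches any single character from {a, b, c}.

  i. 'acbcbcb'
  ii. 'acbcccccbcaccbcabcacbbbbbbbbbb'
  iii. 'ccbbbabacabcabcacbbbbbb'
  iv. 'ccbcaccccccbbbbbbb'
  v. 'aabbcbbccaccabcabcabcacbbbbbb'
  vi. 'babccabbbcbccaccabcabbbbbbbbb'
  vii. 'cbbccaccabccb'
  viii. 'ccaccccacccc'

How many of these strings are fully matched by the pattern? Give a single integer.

i. 'acbcbcb' → no match
ii → no match
iii → match
iv → match
v → match
vi → match
vii → match
viii. 'ccaccccacccc' → no match
Total matched: 5

5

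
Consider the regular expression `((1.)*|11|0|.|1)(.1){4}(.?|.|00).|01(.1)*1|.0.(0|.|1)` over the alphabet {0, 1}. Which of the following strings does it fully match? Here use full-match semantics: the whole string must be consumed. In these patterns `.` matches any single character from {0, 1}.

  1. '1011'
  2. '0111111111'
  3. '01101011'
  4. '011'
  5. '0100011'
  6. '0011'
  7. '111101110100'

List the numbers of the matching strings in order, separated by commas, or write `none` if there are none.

1. '1011' → match
2. '0111111111' → match
3. '01101011' → no match
4. '011' → match
5. '0100011' → no match
6. '0011' → match
7. '111101110100' → match

1, 2, 4, 6, 7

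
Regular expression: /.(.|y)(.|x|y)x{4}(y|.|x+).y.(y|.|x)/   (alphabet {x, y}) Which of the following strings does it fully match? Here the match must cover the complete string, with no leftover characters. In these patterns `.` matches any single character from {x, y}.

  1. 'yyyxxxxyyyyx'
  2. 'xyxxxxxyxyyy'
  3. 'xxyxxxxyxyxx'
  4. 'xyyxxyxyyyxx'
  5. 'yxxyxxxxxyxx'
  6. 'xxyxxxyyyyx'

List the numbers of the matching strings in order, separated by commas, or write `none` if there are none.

1 → match
2 → match
3 → match
4 → no match
5 → no match
6 → no match

1, 2, 3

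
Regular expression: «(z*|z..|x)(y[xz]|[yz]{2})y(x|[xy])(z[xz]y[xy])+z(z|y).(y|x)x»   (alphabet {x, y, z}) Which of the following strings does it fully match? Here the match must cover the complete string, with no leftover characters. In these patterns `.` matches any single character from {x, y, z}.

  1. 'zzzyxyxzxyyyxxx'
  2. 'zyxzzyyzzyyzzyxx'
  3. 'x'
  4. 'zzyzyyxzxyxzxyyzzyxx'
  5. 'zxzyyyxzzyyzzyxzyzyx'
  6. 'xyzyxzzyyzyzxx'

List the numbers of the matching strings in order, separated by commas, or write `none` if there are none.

2, 4, 5, 6

1 → no match
2 → match
3 → no match
4 → match
5 → match
6 → match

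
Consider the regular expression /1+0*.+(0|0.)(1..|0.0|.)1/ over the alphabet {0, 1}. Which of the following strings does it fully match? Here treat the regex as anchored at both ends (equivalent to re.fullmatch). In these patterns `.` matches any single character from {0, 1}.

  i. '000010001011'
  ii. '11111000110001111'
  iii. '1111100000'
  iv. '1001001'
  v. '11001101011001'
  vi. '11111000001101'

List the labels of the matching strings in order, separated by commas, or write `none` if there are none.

i → no match — must start with '1'
ii → match
iii → no match — must end with '1'
iv → match
v → match
vi → match

ii, iv, v, vi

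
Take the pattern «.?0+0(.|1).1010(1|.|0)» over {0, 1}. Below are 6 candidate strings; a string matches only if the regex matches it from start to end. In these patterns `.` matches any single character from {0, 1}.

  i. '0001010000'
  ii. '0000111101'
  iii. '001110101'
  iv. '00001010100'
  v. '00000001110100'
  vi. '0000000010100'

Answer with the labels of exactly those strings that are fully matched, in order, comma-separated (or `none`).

iii, iv, v, vi

i. '0001010000' → no match
ii. '0000111101' → no match
iii. '001110101' → match
iv. '00001010100' → match
v → match
vi → match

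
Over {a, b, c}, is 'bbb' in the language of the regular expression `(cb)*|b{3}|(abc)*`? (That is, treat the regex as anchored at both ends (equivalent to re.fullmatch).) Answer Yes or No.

Yes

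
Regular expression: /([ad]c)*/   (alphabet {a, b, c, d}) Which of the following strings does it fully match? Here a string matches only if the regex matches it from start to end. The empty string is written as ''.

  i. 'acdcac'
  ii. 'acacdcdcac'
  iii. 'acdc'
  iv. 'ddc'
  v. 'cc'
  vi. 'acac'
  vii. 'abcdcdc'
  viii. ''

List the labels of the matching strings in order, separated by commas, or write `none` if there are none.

i → match
ii → match
iii → match
iv → no match
v → no match
vi → match
vii → no match
viii → match

i, ii, iii, vi, viii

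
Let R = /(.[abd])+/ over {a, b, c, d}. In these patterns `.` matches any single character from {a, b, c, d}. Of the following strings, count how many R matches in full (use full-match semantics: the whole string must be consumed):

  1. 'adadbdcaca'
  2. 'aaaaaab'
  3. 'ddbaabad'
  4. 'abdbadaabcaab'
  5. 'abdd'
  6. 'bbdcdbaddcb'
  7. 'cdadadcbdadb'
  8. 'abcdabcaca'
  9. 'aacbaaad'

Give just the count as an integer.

6

1 → match
2 → no match
3 → match
4 → no match
5 → match
6 → no match
7 → match
8 → match
9 → match
Total matched: 6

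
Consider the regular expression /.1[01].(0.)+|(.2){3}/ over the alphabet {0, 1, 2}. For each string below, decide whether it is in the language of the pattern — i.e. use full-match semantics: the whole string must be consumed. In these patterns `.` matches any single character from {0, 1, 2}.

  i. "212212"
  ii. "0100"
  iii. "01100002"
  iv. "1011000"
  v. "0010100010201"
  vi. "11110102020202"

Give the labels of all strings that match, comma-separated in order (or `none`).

i → no match
ii → no match
iii → match
iv → no match
v → no match
vi → match

iii, vi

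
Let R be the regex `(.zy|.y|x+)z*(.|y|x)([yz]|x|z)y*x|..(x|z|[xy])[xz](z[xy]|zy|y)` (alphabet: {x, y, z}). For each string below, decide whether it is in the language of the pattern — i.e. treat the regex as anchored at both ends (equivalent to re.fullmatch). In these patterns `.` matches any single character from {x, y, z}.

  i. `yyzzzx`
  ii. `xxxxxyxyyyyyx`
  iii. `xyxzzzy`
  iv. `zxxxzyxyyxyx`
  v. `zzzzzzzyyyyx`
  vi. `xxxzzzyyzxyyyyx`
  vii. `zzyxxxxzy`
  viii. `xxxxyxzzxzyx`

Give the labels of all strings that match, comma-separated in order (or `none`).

i, ii

i → match
ii → match
iii → no match
iv → no match
v → no match
vi → no match
vii → no match
viii → no match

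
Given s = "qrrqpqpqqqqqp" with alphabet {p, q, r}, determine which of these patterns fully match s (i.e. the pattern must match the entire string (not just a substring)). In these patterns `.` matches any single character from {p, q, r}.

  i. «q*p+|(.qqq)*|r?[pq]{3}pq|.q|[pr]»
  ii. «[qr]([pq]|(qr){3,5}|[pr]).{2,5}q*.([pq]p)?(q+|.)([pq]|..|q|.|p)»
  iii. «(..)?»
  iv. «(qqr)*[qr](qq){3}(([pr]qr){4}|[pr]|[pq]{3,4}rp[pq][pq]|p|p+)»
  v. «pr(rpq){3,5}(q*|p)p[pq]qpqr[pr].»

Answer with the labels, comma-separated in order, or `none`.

ii

i → no match
ii → match
iii → no match
iv → no match
v → no match — must start with "prrpq"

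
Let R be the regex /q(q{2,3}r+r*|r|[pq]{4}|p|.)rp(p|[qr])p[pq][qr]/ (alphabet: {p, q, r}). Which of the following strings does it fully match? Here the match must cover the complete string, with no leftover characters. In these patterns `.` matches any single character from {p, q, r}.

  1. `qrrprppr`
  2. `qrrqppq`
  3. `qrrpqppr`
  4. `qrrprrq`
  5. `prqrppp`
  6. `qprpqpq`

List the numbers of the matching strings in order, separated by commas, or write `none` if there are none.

1. `qrrprppr` → match
2. `qrrqppq` → no match
3. `qrrpqppr` → match
4. `qrrprrq` → no match
5. `prqrppp` → no match — must start with `q`
6. `qprpqpq` → no match

1, 3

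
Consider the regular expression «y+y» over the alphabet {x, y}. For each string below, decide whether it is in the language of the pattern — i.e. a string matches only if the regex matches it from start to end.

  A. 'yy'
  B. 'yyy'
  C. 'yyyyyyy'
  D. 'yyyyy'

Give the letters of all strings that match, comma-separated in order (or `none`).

A → match
B → match
C → match
D → match

A, B, C, D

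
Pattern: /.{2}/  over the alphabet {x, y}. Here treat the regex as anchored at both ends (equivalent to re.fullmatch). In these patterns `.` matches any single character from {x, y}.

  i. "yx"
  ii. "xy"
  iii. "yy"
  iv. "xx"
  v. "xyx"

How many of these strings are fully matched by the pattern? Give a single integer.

4

i. "yx" → match
ii. "xy" → match
iii. "yy" → match
iv. "xx" → match
v. "xyx" → no match
Total matched: 4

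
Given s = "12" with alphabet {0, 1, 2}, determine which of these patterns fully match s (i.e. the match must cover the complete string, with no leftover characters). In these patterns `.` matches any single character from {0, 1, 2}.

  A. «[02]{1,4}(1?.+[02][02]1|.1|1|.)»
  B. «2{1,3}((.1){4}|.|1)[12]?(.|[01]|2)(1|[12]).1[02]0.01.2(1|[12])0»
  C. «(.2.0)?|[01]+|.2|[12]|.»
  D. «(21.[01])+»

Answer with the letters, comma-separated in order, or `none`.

C

A → no match
B → no match — must start with "2"
C → match
D → no match — must start with "21"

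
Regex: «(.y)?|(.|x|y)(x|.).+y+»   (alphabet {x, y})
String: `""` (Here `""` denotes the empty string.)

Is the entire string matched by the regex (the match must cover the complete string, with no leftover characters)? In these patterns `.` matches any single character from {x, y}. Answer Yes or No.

Yes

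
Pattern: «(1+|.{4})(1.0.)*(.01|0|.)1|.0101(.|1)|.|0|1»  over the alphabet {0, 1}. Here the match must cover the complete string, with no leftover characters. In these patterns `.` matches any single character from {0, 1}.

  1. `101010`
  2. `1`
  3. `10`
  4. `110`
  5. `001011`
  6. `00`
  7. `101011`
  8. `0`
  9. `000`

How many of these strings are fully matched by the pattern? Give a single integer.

1 → match
2 → match
3 → no match
4 → no match
5 → match
6 → no match
7 → match
8 → match
9 → no match
Total matched: 5

5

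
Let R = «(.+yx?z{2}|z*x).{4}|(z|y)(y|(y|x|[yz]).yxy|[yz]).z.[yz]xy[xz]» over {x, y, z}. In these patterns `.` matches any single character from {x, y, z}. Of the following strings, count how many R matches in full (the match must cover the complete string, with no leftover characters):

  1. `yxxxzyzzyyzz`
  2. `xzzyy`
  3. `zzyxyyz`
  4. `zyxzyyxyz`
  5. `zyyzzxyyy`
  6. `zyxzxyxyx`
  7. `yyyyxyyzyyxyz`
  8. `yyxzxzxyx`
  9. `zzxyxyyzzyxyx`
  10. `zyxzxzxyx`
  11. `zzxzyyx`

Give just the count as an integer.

1. `yxxxzyzzyyzz` → match
2. `xzzyy` → match
3. `zzyxyyz` → no match
4. `zyxzyyxyz` → match
5. `zyyzzxyyy` → match
6. `zyxzxyxyx` → match
7 → match
8. `yyxzxzxyx` → match
9 → match
10. `zyxzxzxyx` → match
11. `zzxzyyx` → match
Total matched: 10

10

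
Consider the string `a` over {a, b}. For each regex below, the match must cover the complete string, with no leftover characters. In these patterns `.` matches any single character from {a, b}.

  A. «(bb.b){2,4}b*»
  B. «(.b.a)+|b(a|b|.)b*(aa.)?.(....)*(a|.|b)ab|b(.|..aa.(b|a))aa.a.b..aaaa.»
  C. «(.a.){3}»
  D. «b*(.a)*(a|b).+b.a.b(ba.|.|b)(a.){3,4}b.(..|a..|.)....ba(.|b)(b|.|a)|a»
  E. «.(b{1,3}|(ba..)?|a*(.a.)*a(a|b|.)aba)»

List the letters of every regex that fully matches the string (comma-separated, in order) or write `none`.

D, E

A → no match — must start with `bb`
B → no match
C → no match
D → match
E → match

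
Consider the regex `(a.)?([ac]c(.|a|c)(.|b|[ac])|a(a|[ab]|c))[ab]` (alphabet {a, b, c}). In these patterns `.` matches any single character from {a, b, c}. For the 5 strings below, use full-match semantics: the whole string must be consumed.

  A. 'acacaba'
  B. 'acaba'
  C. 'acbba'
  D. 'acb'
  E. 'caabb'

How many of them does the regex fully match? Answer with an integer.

A → match
B → match
C → match
D → match
E → no match
Total matched: 4

4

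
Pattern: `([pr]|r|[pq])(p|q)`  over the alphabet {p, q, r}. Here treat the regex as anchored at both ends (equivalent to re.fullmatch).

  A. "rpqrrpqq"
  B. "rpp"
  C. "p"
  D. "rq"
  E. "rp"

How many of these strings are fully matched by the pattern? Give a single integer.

A → no match
B → no match
C → no match
D → match
E → match
Total matched: 2

2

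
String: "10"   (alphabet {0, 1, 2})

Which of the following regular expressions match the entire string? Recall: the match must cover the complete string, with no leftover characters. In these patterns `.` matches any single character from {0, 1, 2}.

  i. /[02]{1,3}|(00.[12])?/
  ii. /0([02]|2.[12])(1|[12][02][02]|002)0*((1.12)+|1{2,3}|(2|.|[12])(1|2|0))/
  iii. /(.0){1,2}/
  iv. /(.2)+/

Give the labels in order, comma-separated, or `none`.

iii

i → no match
ii → no match — must start with "0"
iii → match
iv → no match — must end with "2"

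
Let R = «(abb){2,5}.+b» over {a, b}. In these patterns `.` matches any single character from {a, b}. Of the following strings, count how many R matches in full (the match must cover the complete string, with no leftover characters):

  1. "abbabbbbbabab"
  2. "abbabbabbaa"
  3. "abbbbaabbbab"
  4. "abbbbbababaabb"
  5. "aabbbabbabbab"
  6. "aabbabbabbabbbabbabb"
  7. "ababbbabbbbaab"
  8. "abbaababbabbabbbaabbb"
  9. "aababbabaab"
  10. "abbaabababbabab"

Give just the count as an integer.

1

1 → match
2 → no match — must end with "b"
3 → no match
4 → no match
5 → no match — must start with "abb"
6 → no match — must start with "abb"
7 → no match — must start with "abb"
8 → no match
9 → no match — must start with "abb"
10 → no match
Total matched: 1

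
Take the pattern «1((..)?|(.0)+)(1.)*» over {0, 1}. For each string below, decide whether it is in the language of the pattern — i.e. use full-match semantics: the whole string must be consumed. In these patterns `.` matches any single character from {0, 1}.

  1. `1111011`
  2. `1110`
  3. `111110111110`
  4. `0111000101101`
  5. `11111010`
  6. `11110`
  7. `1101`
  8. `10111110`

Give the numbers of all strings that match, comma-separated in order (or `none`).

1 → match
2 → no match
3 → no match
4 → no match — must start with `1`
5 → no match
6 → match
7 → no match
8 → no match

1, 6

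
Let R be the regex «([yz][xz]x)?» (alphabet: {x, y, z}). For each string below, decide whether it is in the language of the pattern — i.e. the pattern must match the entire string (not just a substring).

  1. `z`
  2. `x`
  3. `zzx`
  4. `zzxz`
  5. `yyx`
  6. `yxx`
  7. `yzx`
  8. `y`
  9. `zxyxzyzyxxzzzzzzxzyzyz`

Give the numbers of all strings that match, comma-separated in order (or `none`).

3, 6, 7

1 → no match
2 → no match
3 → match
4 → no match
5 → no match
6 → match
7 → match
8 → no match
9 → no match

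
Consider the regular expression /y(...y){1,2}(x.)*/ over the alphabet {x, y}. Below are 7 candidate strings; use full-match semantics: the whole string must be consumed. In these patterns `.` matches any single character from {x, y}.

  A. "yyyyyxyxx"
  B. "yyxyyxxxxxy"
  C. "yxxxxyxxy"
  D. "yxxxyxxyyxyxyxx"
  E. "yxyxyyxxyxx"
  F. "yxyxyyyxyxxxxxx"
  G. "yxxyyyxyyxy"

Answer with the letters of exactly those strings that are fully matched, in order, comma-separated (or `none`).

A, B, D, E, F, G

A → match
B → match
C → no match
D → match
E → match
F → match
G → match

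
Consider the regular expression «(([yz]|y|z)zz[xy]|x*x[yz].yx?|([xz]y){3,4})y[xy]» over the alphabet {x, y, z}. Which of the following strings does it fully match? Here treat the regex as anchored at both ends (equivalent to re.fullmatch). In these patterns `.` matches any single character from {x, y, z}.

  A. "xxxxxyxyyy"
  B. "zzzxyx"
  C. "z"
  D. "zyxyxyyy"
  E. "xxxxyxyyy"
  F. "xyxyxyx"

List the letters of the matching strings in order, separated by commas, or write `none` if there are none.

A → match
B → match
C → no match
D → match
E → match
F → match

A, B, D, E, F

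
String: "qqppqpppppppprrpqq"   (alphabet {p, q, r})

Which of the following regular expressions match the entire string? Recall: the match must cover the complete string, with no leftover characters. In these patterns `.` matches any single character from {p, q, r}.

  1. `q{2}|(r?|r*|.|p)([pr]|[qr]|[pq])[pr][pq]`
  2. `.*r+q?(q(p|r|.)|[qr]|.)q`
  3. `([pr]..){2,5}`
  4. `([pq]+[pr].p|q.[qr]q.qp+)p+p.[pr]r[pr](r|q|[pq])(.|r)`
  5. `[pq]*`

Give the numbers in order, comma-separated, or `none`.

4

1 → no match
2 → no match
3 → no match
4 → match
5 → no match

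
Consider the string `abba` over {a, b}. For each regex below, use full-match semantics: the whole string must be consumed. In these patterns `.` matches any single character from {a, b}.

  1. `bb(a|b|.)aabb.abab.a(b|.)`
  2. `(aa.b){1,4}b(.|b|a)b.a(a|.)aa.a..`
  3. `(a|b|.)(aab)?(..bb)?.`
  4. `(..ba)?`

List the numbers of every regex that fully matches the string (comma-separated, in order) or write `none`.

1 → no match — must start with `bb`
2 → no match — must start with `aa`
3 → no match
4 → match

4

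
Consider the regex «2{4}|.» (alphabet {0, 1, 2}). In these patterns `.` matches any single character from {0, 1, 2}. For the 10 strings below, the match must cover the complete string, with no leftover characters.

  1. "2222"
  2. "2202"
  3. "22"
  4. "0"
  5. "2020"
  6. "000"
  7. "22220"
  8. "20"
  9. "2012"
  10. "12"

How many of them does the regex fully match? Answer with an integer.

1 → match
2 → no match
3 → no match
4 → match
5 → no match
6 → no match
7 → no match
8 → no match
9 → no match
10 → no match
Total matched: 2

2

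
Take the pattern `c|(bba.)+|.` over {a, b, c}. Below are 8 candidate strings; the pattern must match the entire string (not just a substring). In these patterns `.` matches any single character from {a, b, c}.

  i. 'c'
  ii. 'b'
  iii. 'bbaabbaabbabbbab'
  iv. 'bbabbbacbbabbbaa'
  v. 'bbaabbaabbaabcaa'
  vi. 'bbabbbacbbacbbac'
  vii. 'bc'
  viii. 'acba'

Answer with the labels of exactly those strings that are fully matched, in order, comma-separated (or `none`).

i → match
ii → match
iii → match
iv → match
v → no match
vi → match
vii → no match
viii → no match

i, ii, iii, iv, vi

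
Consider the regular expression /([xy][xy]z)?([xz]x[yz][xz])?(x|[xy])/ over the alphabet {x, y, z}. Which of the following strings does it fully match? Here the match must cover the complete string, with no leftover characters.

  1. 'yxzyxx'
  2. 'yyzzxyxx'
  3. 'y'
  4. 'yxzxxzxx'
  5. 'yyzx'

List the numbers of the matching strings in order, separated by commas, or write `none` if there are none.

1 → no match
2 → match
3 → match
4 → match
5 → match

2, 3, 4, 5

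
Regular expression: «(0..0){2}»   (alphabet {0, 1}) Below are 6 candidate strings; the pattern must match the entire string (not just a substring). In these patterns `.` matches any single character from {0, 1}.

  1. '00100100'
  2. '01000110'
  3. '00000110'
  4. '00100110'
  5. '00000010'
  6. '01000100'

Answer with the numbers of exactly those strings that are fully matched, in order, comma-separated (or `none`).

1, 2, 3, 4, 5, 6

1 → match
2 → match
3 → match
4 → match
5 → match
6 → match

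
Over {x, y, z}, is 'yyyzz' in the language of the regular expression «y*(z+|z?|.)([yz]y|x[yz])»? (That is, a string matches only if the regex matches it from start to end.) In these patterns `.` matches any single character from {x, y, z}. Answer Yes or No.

No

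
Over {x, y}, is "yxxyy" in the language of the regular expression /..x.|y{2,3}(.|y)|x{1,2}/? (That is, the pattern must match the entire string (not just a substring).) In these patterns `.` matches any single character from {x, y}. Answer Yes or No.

No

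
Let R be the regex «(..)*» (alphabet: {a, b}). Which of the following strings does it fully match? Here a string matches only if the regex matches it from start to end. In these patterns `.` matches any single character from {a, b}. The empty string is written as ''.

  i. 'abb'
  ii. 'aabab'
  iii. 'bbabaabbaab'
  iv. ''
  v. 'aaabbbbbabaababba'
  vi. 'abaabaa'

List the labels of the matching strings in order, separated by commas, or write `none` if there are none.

iv

i → no match
ii → no match
iii → no match
iv → match
v → no match
vi → no match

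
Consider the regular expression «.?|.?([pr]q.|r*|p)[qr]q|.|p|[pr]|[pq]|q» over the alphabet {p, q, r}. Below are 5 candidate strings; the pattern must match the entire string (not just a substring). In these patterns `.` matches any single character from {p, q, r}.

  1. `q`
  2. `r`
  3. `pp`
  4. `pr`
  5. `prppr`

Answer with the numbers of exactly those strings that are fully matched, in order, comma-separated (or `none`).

1 → match
2 → match
3 → no match
4 → no match
5 → no match

1, 2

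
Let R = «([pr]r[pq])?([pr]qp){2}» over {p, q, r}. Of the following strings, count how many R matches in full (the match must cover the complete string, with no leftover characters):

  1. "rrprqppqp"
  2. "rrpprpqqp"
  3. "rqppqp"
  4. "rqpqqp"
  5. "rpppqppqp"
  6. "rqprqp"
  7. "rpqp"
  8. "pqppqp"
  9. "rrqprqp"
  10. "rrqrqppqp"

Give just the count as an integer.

1. "rrprqppqp" → match
2. "rrpprpqqp" → no match
3. "rqppqp" → match
4. "rqpqqp" → no match
5. "rpppqppqp" → no match
6. "rqprqp" → match
7. "rpqp" → no match
8. "pqppqp" → match
9. "rrqprqp" → no match
10. "rrqrqppqp" → match
Total matched: 5

5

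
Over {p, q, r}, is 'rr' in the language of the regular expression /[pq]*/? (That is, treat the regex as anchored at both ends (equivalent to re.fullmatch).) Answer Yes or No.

No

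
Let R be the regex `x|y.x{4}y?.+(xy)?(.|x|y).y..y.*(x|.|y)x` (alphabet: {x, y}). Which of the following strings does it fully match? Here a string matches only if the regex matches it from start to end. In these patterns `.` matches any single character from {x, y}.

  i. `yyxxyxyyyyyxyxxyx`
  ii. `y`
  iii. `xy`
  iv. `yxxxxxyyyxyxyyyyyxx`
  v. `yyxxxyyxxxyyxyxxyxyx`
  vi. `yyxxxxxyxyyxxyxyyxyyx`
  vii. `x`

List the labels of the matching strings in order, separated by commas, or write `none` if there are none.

iv, vi, vii

i → no match
ii → no match — must end with `x`
iii → no match — must end with `x`
iv → match
v → no match
vi → match
vii → match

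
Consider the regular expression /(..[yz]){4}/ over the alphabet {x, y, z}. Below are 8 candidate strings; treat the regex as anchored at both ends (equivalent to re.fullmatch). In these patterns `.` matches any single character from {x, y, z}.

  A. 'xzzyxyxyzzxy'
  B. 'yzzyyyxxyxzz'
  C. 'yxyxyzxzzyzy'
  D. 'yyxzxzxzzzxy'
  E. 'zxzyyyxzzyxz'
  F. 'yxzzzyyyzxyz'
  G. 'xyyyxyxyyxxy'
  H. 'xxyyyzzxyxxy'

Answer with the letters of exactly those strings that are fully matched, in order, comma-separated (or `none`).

A, B, C, E, F, G, H

A → match
B → match
C → match
D → no match
E → match
F → match
G → match
H → match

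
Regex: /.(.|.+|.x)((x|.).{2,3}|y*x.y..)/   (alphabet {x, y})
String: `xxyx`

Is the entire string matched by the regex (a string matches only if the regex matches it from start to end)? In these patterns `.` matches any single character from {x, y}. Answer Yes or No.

No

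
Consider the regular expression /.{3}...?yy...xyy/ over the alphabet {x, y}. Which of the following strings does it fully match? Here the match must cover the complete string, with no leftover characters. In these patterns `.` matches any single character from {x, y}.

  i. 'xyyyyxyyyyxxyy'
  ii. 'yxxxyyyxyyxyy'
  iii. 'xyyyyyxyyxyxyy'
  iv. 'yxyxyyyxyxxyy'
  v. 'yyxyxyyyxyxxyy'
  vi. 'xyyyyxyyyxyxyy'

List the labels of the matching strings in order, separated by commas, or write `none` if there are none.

i → match
ii → match
iii → no match
iv → match
v → match
vi → match

i, ii, iv, v, vi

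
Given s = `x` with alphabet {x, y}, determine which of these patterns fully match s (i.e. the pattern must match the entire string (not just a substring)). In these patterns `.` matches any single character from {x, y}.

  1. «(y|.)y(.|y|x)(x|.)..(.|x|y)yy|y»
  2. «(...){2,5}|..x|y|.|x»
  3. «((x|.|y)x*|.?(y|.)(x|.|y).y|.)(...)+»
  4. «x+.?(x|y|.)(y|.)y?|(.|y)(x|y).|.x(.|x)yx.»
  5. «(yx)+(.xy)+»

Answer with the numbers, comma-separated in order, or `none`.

2

1 → no match
2 → match
3 → no match
4 → no match
5 → no match — must start with `yx`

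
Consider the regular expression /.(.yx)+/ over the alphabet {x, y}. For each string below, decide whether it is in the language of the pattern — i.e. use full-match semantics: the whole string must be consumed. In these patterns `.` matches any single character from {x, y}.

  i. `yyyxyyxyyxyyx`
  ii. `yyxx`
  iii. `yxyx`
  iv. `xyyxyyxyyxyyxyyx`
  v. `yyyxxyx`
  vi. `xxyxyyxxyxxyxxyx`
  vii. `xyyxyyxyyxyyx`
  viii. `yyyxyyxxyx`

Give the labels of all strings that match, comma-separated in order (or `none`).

i, iii, iv, v, vi, vii, viii

i → match
ii → no match — must end with `yx`
iii → match
iv → match
v → match
vi → match
vii → match
viii → match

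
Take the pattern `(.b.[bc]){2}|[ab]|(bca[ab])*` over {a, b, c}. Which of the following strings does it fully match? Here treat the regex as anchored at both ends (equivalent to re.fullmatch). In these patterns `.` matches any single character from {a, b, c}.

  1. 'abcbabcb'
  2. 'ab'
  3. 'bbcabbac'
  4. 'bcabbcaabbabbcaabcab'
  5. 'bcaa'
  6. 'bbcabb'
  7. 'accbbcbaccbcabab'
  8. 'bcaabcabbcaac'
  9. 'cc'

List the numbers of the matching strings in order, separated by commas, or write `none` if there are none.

1, 5

1 → match
2 → no match
3 → no match
4 → no match
5 → match
6 → no match
7 → no match
8 → no match
9 → no match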